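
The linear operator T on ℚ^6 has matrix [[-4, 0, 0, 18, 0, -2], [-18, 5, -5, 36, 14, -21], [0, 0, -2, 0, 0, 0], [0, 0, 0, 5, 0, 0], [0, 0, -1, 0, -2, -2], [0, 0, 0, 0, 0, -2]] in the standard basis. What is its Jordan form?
The characteristic polynomial is det(xI - A) = (x - 5)^2(x + 2)^3(x + 4), so the eigenvalues are -4 (algebraic multiplicity 1), -2 (algebraic multiplicity 3), 5 (algebraic multiplicity 2).

For λ = -4: algebraic multiplicity 1 gives one 1×1 block.

For λ = -2: rank(A + 2I) = 4, rank((A + 2I)^2) = 3. The eigenspace has dimension 6 - 4 = 2, so there are 2 Jordan blocks; the rank sequence gives block sizes [2, 1].

For λ = 5: rank(A - 5I) = 4. The eigenspace has dimension 6 - 4 = 2, so there are 2 Jordan blocks; the rank sequence gives block sizes [1, 1].

Assembling the blocks gives the Jordan form J above.

J = [[-4, 0, 0, 0, 0, 0], [0, -2, 1, 0, 0, 0], [0, 0, -2, 0, 0, 0], [0, 0, 0, -2, 0, 0], [0, 0, 0, 0, 5, 0], [0, 0, 0, 0, 0, 5]]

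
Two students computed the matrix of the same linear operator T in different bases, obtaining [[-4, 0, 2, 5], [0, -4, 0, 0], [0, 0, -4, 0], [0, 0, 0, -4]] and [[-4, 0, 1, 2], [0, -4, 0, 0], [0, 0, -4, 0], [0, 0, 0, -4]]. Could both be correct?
Two matrices over a field are similar if and only if they have the same invariant factors.

Both A and B have characteristic polynomial (x + 4)^4 and minimal polynomial (x + 4)^2. Computing further, both have invariant factors x + 4, x + 4, (x + 4)^2. Hence A and B are similar.

Yes.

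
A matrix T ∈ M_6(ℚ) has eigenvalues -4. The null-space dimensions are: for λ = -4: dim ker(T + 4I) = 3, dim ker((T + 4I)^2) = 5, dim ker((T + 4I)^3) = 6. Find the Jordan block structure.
λ = -4: successive nullity increments [3, 2, 1] count blocks of size ≥ k; block sizes are [3, 2, 1].

Jordan blocks: (-4, 3), (-4, 2), (-4, 1)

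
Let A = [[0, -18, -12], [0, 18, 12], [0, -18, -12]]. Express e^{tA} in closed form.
e^{tA} = [[1, 3 - 3*e^{6*t}, 2 - 2*e^{6*t}], [0, 3*e^{6*t} - 2, 2*e^{6*t} - 2], [0, 3 - 3*e^{6*t}, 3 - 2*e^{6*t}]]

A has Jordan form J = [[0, 0, 0], [0, 0, 0], [0, 0, 6]] with A = PJP^{-1}, so e^{tA} = P e^{tJ} P^{-1}.

For a Jordan block J_k(λ), e^{tJ_k(λ)} = e^{λt} · (I + tN + t^2 N^2/2! + ... + t^{k-1} N^{k-1}/(k-1)!) where N is the nilpotent superdiagonal part.

Assembling the blocks and conjugating back gives the entries of e^{tA} as shown above.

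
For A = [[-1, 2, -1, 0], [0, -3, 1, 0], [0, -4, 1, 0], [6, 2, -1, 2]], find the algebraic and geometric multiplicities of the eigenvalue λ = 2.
The characteristic polynomial is (x - 2)(x + 1)^3, so the factor x - 2 appears with exponent 1: the algebraic multiplicity is 1.

rank(A - 2I) = 3, so the eigenspace has dimension 4 - 3 = 1: the geometric multiplicity is 1.

algebraic multiplicity 1, geometric multiplicity 1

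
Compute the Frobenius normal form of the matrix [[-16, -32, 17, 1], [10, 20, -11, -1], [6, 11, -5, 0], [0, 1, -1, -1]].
R = [[0, 0, 0, 6], [1, 0, 0, 1], [0, 1, 0, -1], [0, 0, 1, -2]]

The invariant factors of A (the non-unit diagonal entries of the Smith normal form of xI - A over ℚ[x]) are (x + 2)(x^3 + x - 3), each dividing the next. The characteristic polynomial is their product, (x + 2)(x^3 + x - 3).

The rational canonical form is the block-diagonal matrix of companion matrices C(f_i):
R = [[0, 0, 0, 6], [1, 0, 0, 1], [0, 1, 0, -1], [0, 0, 1, -2]].

Note the characteristic polynomial does not split into linear factors over ℚ, so A has no Jordan form over ℚ; the rational canonical form exists over any field.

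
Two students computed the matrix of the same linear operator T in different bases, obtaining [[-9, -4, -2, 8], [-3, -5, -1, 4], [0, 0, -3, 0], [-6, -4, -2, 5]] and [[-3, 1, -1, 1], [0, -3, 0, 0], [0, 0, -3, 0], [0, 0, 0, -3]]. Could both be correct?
Yes.

Two matrices over a field are similar if and only if they have the same invariant factors.

Both A and B have characteristic polynomial (x + 3)^4 and minimal polynomial (x + 3)^2. Computing further, both have invariant factors x + 3, x + 3, (x + 3)^2. Hence A and B are similar.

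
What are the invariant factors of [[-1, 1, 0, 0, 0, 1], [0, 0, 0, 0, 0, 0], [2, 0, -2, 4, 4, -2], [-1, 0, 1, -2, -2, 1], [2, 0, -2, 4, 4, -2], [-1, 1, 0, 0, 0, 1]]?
The Jordan structure of A has elementary divisors x^2, x^2, x, x. Arranging the block sizes at each eigenvalue in decreasing order and taking row products gives the invariant factors.

Invariant factors (smallest first, each dividing the next): x, x, x^2, x^2.

Check: the last factor x^2 is the minimal polynomial, and the product x^6 is the characteristic polynomial.

x, x, x^2, x^2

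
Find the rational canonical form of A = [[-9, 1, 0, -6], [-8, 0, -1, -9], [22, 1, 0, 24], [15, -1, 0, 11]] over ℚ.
R = [[0, 0, 0, -25], [1, 0, 0, -10], [0, 1, 0, 9], [0, 0, 1, 2]]

The invariant factors of A (the non-unit diagonal entries of the Smith normal form of xI - A over ℚ[x]) are (x^2 - x - 5)^2, each dividing the next. The characteristic polynomial is their product, (x^2 - x - 5)^2.

The rational canonical form is the block-diagonal matrix of companion matrices C(f_i):
R = [[0, 0, 0, -25], [1, 0, 0, -10], [0, 1, 0, 9], [0, 0, 1, 2]].

Note the characteristic polynomial does not split into linear factors over ℚ, so A has no Jordan form over ℚ; the rational canonical form exists over any field.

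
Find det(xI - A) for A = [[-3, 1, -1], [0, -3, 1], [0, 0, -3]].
xI - A = [[x + 3, -1, 1], [0, x + 3, -1], [0, 0, x + 3]].

Expanding det(xI - A) along the first row:
det(xI - A) = + (x + 3)·det([[x + 3, -1], [0, x + 3]]) - (-1)·det([[0, -1], [0, x + 3]]) + (1)·det([[0, x + 3], [0, 0]]).

Evaluating gives χ_A(x) = x^3 + 9x^2 + 27x + 27 = (x + 3)^3.

χ_A(x) = (x + 3)^3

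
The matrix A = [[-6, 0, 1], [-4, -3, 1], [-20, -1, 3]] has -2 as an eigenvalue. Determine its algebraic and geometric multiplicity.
algebraic multiplicity 3, geometric multiplicity 1

The characteristic polynomial is (x + 2)^3, so the factor x + 2 appears with exponent 3: the algebraic multiplicity is 3.

rank(A + 2I) = 2, so the eigenspace has dimension 3 - 2 = 1: the geometric multiplicity is 1.

Since 1 < 3, A is not diagonalizable.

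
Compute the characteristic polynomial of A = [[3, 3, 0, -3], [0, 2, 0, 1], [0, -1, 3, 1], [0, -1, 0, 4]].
χ_A(x) = (x - 3)^4

xI - A = [[x - 3, -3, 0, 3], [0, x - 2, 0, -1], [0, 1, x - 3, -1], [0, 1, 0, x - 4]].

Expanding det(xI - A) along the first row:
det(xI - A) = + (x - 3)·det([[x - 2, 0, -1], [1, x - 3, -1], [1, 0, x - 4]]) - (-3)·det([[0, 0, -1], [0, x - 3, -1], [0, 0, x - 4]]) + (0)·det([[0, x - 2, -1], [0, 1, -1], [0, 1, x - 4]]) - (3)·det([[0, x - 2, 0], [0, 1, x - 3], [0, 1, 0]]).

Evaluating gives χ_A(x) = x^4 - 12x^3 + 54x^2 - 108x + 81 = (x - 3)^4.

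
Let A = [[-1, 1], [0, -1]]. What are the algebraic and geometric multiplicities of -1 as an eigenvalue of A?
algebraic multiplicity 2, geometric multiplicity 1

The characteristic polynomial is (x + 1)^2, so the factor x + 1 appears with exponent 2: the algebraic multiplicity is 2.

rank(A + I) = 1, so the eigenspace has dimension 2 - 1 = 1: the geometric multiplicity is 1.

Since 1 < 2, A is not diagonalizable.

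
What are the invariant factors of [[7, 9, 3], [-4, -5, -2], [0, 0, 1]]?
The Jordan structure of A has elementary divisors (x - 1)^2, (x - 1). Arranging the block sizes at each eigenvalue in decreasing order and taking row products gives the invariant factors.

Invariant factors (smallest first, each dividing the next): x - 1, (x - 1)^2.

Check: the last factor (x - 1)^2 is the minimal polynomial, and the product (x - 1)^3 is the characteristic polynomial.

x - 1, (x - 1)^2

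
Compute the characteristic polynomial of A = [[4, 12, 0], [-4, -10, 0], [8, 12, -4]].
xI - A = [[x - 4, -12, 0], [4, x + 10, 0], [-8, -12, x + 4]].

Expanding det(xI - A) along the first row:
det(xI - A) = + (x - 4)·det([[x + 10, 0], [-12, x + 4]]) - (-12)·det([[4, 0], [-8, x + 4]]) + (0)·det([[4, x + 10], [-8, -12]]).

Evaluating gives χ_A(x) = x^3 + 10x^2 + 32x + 32 = (x + 2)(x + 4)^2.

χ_A(x) = (x + 2)(x + 4)^2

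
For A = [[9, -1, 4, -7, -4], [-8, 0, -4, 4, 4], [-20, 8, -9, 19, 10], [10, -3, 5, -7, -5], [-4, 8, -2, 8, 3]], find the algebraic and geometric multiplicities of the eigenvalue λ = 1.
The characteristic polynomial is (x - 1)^2(x + 2)^3, so the factor x - 1 appears with exponent 2: the algebraic multiplicity is 2.

rank(A - I) = 3, so the eigenspace has dimension 5 - 3 = 2: the geometric multiplicity is 2.

algebraic multiplicity 2, geometric multiplicity 2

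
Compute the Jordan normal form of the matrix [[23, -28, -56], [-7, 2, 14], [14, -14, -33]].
The characteristic polynomial is det(xI - A) = (x - 2)(x + 5)^2, so the eigenvalues are -5 (algebraic multiplicity 2), 2 (algebraic multiplicity 1).

For λ = -5: rank(A + 5I) = 1. The eigenspace has dimension 3 - 1 = 2, so there are 2 Jordan blocks; the rank sequence gives block sizes [1, 1].

For λ = 2: algebraic multiplicity 1 gives one 1×1 block.

Assembling the blocks gives the Jordan form J above.

J = [[-5, 0, 0], [0, -5, 0], [0, 0, 2]]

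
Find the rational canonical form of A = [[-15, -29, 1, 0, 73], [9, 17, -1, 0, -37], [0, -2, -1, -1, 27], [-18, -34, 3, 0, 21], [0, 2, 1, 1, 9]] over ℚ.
The invariant factors of A (the non-unit diagonal entries of the Smith normal form of xI - A over ℚ[x]) are x^2 - 2x + 6, (x - 6)(x^2 - 2x + 6), each dividing the next. The characteristic polynomial is their product, (x - 6)(x^2 - 2x + 6)^2.

The rational canonical form is the block-diagonal matrix of companion matrices C(f_i):
R = [[0, -6, 0, 0, 0], [1, 2, 0, 0, 0], [0, 0, 0, 0, 36], [0, 0, 1, 0, -18], [0, 0, 0, 1, 8]].

Note the characteristic polynomial does not split into linear factors over ℚ, so A has no Jordan form over ℚ; the rational canonical form exists over any field.

R = [[0, -6, 0, 0, 0], [1, 2, 0, 0, 0], [0, 0, 0, 0, 36], [0, 0, 1, 0, -18], [0, 0, 0, 1, 8]]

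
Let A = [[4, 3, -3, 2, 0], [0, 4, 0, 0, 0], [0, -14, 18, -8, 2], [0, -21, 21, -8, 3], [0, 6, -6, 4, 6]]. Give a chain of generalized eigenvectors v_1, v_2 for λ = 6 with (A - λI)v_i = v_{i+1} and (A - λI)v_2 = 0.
We seek v_1 ∈ ker((A - 6I)^2) \ ker(A - 6I), then set v_{i+1} = (A - 6I) v_i.

One such chain is v_1 = [[0, 0, 0, 0, 1]]^T, v_2 = [[0, 0, 2, 3, 0]]^T. Check: (A - 6I) v_2 = [[0, 0, 0, 0, 0]]^T = 0.

v_1 = [[0, 0, 0, 0, 1]]^T, v_2 = [[0, 0, 2, 3, 0]]^T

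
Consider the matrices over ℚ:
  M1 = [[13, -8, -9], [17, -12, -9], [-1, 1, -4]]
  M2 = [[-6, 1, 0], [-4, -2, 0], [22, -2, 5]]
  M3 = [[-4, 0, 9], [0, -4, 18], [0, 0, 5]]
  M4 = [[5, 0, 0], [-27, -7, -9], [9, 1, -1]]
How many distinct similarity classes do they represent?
2 classes: {M1, M2, M4}, {M3}

Characteristic polynomials: χ_{M1} = (x - 5)(x + 4)^2, χ_{M2} = (x - 5)(x + 4)^2, χ_{M3} = (x - 5)(x + 4)^2, χ_{M4} = (x - 5)(x + 4)^2.

{M1, M2, M4}: invariant factors (x - 5)(x + 4)^2.

{M3}: invariant factors x + 4, (x - 5)(x + 4).

Matrices are similar if and only if their invariant-factor lists agree; the partition into similarity classes is {M1, M2, M4}, {M3}.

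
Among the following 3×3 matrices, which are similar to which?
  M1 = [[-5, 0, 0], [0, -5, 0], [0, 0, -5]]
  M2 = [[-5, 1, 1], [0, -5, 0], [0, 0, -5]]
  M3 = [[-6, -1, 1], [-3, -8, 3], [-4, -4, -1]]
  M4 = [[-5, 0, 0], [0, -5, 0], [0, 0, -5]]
2 classes: {M1, M4}, {M2, M3}

Characteristic polynomials: χ_{M1} = (x + 5)^3, χ_{M2} = (x + 5)^3, χ_{M3} = (x + 5)^3, χ_{M4} = (x + 5)^3.

{M1, M4}: invariant factors x + 5, x + 5, x + 5.

{M2, M3}: invariant factors x + 5, (x + 5)^2.

Matrices are similar if and only if their invariant-factor lists agree; the partition into similarity classes is {M1, M4}, {M2, M3}.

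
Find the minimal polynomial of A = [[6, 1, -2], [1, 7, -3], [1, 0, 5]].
The characteristic polynomial factors as (x - 6)^3. The minimal polynomial is ∏(x - λ)^{k_λ} where k_λ is the size of the largest Jordan block at λ.

For λ = 6: rank(A - 6I) = 2, and the largest Jordan block has size 3 (the smallest k with rank((A - 6I)^k) = rank((A - 6I)^(k+1))).

So m_A(x) = (x - 6)^3.

m_A(x) = (x - 6)^3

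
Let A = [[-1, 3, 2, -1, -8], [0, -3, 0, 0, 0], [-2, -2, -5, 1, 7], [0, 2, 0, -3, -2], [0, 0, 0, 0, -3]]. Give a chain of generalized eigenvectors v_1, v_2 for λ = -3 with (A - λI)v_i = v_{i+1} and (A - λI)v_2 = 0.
We seek v_1 ∈ ker((A + 3I)^2) \ ker(A + 3I), then set v_{i+1} = (A + 3I) v_i.

One such chain is v_1 = [[2, 3, -2, -6, 2]]^T, v_2 = [[-1, 0, 2, 2, 0]]^T. Check: (A + 3I) v_2 = [[0, 0, 0, 0, 0]]^T = 0.

v_1 = [[2, 3, -2, -6, 2]]^T, v_2 = [[-1, 0, 2, 2, 0]]^T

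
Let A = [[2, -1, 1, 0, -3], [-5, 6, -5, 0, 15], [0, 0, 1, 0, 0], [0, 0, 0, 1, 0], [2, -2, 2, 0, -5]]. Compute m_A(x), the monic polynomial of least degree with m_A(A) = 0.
m_A(x) = (x - 1)^2

The characteristic polynomial factors as (x - 1)^5. The minimal polynomial is ∏(x - λ)^{k_λ} where k_λ is the size of the largest Jordan block at λ.

For λ = 1: rank(A - I) = 1, and the largest Jordan block has size 2 (the smallest k with rank((A - I)^k) = rank((A - I)^(k+1))).

So m_A(x) = (x - 1)^2.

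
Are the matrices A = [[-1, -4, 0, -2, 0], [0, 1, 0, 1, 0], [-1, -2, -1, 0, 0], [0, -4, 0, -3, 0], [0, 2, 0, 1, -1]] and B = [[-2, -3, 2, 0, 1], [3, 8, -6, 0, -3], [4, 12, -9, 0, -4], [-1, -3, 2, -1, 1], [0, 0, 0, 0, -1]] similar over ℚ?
Both have characteristic polynomial (x + 1)^5 and minimal polynomial (x + 1)^2. But rank(A + I) = 2 for A while rank(B + I) = 1 for B, so the number of Jordan blocks at λ = -1 differs. A and B are not similar.

No.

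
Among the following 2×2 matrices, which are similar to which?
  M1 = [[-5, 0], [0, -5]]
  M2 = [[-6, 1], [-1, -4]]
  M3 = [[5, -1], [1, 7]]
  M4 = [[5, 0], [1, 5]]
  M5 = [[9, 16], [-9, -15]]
Characteristic polynomials: χ_{M1} = (x + 5)^2, χ_{M2} = (x + 5)^2, χ_{M3} = (x - 6)^2, χ_{M4} = (x - 5)^2, χ_{M5} = (x + 3)^2.

{M1}: invariant factors x + 5, x + 5.

{M2}: invariant factors (x + 5)^2.

{M3}: invariant factors (x - 6)^2.

{M4}: invariant factors (x - 5)^2.

{M5}: invariant factors (x + 3)^2.

Matrices are similar if and only if their invariant-factor lists agree; the partition into similarity classes is {M1}, {M2}, {M3}, {M4}, {M5}.

5 classes: {M1}, {M2}, {M3}, {M4}, {M5}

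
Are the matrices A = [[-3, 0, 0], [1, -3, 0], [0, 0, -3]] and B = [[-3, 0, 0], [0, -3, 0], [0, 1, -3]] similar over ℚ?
Two matrices over a field are similar if and only if they have the same invariant factors.

Both A and B have characteristic polynomial (x + 3)^3 and minimal polynomial (x + 3)^2. Computing further, both have invariant factors x + 3, (x + 3)^2. Hence A and B are similar.

Yes.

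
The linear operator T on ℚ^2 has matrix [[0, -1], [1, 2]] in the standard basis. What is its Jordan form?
The characteristic polynomial is det(xI - A) = (x - 1)^2, so the eigenvalues are 1 (algebraic multiplicity 2).

For λ = 1: rank(A - I) = 1, rank((A - I)^2) = 0. The eigenspace has dimension 2 - 1 = 1, so there is 1 Jordan block; the rank sequence gives block sizes [2].

Assembling the blocks gives the Jordan form J above.

J = [[1, 1], [0, 1]]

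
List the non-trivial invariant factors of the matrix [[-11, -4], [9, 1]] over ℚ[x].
The Jordan structure of A has elementary divisors (x + 5)^2. Arranging the block sizes at each eigenvalue in decreasing order and taking row products gives the invariant factors.

Invariant factors (smallest first, each dividing the next): (x + 5)^2.

Check: the last factor (x + 5)^2 is the minimal polynomial, and the product (x + 5)^2 is the characteristic polynomial.

(x + 5)^2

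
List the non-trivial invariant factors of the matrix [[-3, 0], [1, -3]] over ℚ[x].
The Jordan structure of A has elementary divisors (x + 3)^2. Arranging the block sizes at each eigenvalue in decreasing order and taking row products gives the invariant factors.

Invariant factors (smallest first, each dividing the next): (x + 3)^2.

Check: the last factor (x + 3)^2 is the minimal polynomial, and the product (x + 3)^2 is the characteristic polynomial.

(x + 3)^2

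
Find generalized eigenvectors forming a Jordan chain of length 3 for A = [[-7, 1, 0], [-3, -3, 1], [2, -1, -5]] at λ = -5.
v_1 = [[0, 1, 1]]^T, v_2 = [[1, 3, -1]]^T, v_3 = [[1, 2, -1]]^T

We seek v_1 ∈ ker((A + 5I)^3) \ ker((A + 5I)^2), then set v_{i+1} = (A + 5I) v_i.

One such chain is v_1 = [[0, 1, 1]]^T, v_2 = [[1, 3, -1]]^T, v_3 = [[1, 2, -1]]^T. Check: (A + 5I) v_3 = [[0, 0, 0]]^T = 0.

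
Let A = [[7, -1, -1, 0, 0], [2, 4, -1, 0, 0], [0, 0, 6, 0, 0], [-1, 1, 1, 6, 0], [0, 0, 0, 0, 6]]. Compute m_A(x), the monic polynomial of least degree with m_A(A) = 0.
The characteristic polynomial factors as (x - 6)^4(x - 5). The minimal polynomial is ∏(x - λ)^{k_λ} where k_λ is the size of the largest Jordan block at λ.

For λ = 5: rank(A - 5I) = 4, and the largest Jordan block has size 1 (the smallest k with rank((A - 5I)^k) = rank((A - 5I)^(k+1))).
For λ = 6: rank(A - 6I) = 2, and the largest Jordan block has size 2 (the smallest k with rank((A - 6I)^k) = rank((A - 6I)^(k+1))).

So m_A(x) = (x - 6)^2(x - 5).

m_A(x) = (x - 6)^2(x - 5)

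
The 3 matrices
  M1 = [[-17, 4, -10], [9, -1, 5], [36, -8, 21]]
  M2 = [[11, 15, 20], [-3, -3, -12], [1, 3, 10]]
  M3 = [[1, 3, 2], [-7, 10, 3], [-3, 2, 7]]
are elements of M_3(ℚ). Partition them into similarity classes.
3 classes: {M1}, {M2}, {M3}

Characteristic polynomials: χ_{M1} = (x - 1)^3, χ_{M2} = (x - 6)^3, χ_{M3} = (x - 6)^3.

{M1}: invariant factors x - 1, (x - 1)^2.

{M2}: invariant factors x - 6, (x - 6)^2.

{M3}: invariant factors (x - 6)^3.

Matrices are similar if and only if their invariant-factor lists agree; the partition into similarity classes is {M1}, {M2}, {M3}.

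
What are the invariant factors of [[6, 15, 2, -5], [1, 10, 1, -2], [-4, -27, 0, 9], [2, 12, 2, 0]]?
x - 4, (x - 4)^3

The Jordan structure of A has elementary divisors (x - 4)^3, (x - 4). Arranging the block sizes at each eigenvalue in decreasing order and taking row products gives the invariant factors.

Invariant factors (smallest first, each dividing the next): x - 4, (x - 4)^3.

Check: the last factor (x - 4)^3 is the minimal polynomial, and the product (x - 4)^4 is the characteristic polynomial.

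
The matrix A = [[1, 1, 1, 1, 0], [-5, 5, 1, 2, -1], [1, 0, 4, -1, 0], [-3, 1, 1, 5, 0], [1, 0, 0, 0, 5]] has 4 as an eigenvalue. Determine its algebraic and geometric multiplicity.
algebraic multiplicity 5, geometric multiplicity 2

The characteristic polynomial is (x - 4)^5, so the factor x - 4 appears with exponent 5: the algebraic multiplicity is 5.

rank(A - 4I) = 3, so the eigenspace has dimension 5 - 3 = 2: the geometric multiplicity is 2.

Since 2 < 5, A is not diagonalizable.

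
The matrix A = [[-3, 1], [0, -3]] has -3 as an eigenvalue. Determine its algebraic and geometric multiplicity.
algebraic multiplicity 2, geometric multiplicity 1

The characteristic polynomial is (x + 3)^2, so the factor x + 3 appears with exponent 2: the algebraic multiplicity is 2.

rank(A + 3I) = 1, so the eigenspace has dimension 2 - 1 = 1: the geometric multiplicity is 1.

Since 1 < 2, A is not diagonalizable.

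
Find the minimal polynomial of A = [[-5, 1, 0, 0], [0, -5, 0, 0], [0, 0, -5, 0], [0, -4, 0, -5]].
The characteristic polynomial factors as (x + 5)^4. The minimal polynomial is ∏(x - λ)^{k_λ} where k_λ is the size of the largest Jordan block at λ.

For λ = -5: rank(A + 5I) = 1, and the largest Jordan block has size 2 (the smallest k with rank((A + 5I)^k) = rank((A + 5I)^(k+1))).

So m_A(x) = (x + 5)^2.

m_A(x) = (x + 5)^2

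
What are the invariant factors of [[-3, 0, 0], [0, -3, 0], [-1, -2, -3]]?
The Jordan structure of A has elementary divisors (x + 3)^2, (x + 3). Arranging the block sizes at each eigenvalue in decreasing order and taking row products gives the invariant factors.

Invariant factors (smallest first, each dividing the next): x + 3, (x + 3)^2.

Check: the last factor (x + 3)^2 is the minimal polynomial, and the product (x + 3)^3 is the characteristic polynomial.

x + 3, (x + 3)^2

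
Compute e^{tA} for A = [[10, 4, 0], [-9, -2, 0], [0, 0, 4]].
e^{tA} = [[(6*t + 1)*e^{4*t}, 4*t*e^{4*t}, 0], [-9*t*e^{4*t}, (1 - 6*t)*e^{4*t}, 0], [0, 0, e^{4*t}]]

A has Jordan form J = [[4, 1, 0], [0, 4, 0], [0, 0, 4]] with A = PJP^{-1}, so e^{tA} = P e^{tJ} P^{-1}.

For a Jordan block J_k(λ), e^{tJ_k(λ)} = e^{λt} · (I + tN + t^2 N^2/2! + ... + t^{k-1} N^{k-1}/(k-1)!) where N is the nilpotent superdiagonal part.

Assembling the blocks and conjugating back gives the entries of e^{tA} as shown above.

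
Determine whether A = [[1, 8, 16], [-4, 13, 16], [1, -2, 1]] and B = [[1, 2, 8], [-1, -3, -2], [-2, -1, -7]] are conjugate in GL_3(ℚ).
No.

trace(A) = 15 but trace(B) = -9. The trace is a similarity invariant, so A and B are not similar.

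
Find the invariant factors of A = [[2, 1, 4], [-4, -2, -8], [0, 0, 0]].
The Jordan structure of A has elementary divisors x^2, x. Arranging the block sizes at each eigenvalue in decreasing order and taking row products gives the invariant factors.

Invariant factors (smallest first, each dividing the next): x, x^2.

Check: the last factor x^2 is the minimal polynomial, and the product x^3 is the characteristic polynomial.

x, x^2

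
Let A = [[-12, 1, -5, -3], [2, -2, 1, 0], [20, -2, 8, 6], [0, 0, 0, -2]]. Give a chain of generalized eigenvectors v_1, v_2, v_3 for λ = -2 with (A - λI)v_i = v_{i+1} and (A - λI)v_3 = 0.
v_1 = [[-5, 0, 11, -1]]^T, v_2 = [[-2, 1, 4, 0]]^T, v_3 = [[1, 0, -2, 0]]^T

We seek v_1 ∈ ker((A + 2I)^3) \ ker((A + 2I)^2), then set v_{i+1} = (A + 2I) v_i.

One such chain is v_1 = [[-5, 0, 11, -1]]^T, v_2 = [[-2, 1, 4, 0]]^T, v_3 = [[1, 0, -2, 0]]^T. Check: (A + 2I) v_3 = [[0, 0, 0, 0]]^T = 0.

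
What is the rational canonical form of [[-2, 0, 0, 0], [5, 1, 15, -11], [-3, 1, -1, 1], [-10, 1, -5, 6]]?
The invariant factors of A (the non-unit diagonal entries of the Smith normal form of xI - A over ℚ[x]) are x + 2, (x - 4)^2(x + 2), each dividing the next. The characteristic polynomial is their product, (x - 4)^2(x + 2)^2.

The rational canonical form is the block-diagonal matrix of companion matrices C(f_i):
R = [[-2, 0, 0, 0], [0, 0, 0, -32], [0, 1, 0, 0], [0, 0, 1, 6]].

R = [[-2, 0, 0, 0], [0, 0, 0, -32], [0, 1, 0, 0], [0, 0, 1, 6]]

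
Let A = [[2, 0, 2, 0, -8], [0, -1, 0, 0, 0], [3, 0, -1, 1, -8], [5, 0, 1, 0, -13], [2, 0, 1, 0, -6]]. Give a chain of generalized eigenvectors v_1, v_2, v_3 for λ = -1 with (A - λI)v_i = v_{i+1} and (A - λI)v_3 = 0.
We seek v_1 ∈ ker((A + I)^3) \ ker((A + I)^2), then set v_{i+1} = (A + I) v_i.

One such chain is v_1 = [[-2, 0, -1, -1, -1]]^T, v_2 = [[0, 0, 1, 1, 0]]^T, v_3 = [[2, 0, 1, 2, 1]]^T. Check: (A + I) v_3 = [[0, 0, 0, 0, 0]]^T = 0.

v_1 = [[-2, 0, -1, -1, -1]]^T, v_2 = [[0, 0, 1, 1, 0]]^T, v_3 = [[2, 0, 1, 2, 1]]^T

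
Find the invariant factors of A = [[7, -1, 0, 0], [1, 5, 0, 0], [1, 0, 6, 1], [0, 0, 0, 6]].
The Jordan structure of A has elementary divisors (x - 6)^3, (x - 6). Arranging the block sizes at each eigenvalue in decreasing order and taking row products gives the invariant factors.

Invariant factors (smallest first, each dividing the next): x - 6, (x - 6)^3.

Check: the last factor (x - 6)^3 is the minimal polynomial, and the product (x - 6)^4 is the characteristic polynomial.

x - 6, (x - 6)^3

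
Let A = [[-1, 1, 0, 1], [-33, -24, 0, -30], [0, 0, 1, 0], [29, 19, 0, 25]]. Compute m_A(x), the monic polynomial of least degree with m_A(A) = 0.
The characteristic polynomial factors as (x - 6)(x - 1)(x + 3)^2. The minimal polynomial is ∏(x - λ)^{k_λ} where k_λ is the size of the largest Jordan block at λ.

For λ = -3: rank(A + 3I) = 3, and the largest Jordan block has size 2 (the smallest k with rank((A + 3I)^k) = rank((A + 3I)^(k+1))).
For λ = 1: rank(A - I) = 3, and the largest Jordan block has size 1 (the smallest k with rank((A - I)^k) = rank((A - I)^(k+1))).
For λ = 6: rank(A - 6I) = 3, and the largest Jordan block has size 1 (the smallest k with rank((A - 6I)^k) = rank((A - 6I)^(k+1))).

So m_A(x) = (x - 6)(x - 1)(x + 3)^2.

m_A(x) = (x - 6)(x - 1)(x + 3)^2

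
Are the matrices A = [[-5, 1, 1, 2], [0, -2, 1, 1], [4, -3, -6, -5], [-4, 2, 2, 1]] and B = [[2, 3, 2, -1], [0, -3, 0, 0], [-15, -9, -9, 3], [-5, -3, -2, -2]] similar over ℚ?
No.

Both have characteristic polynomial (x + 3)^4 and minimal polynomial (x + 3)^2. But rank(A + 3I) = 2 for A while rank(B + 3I) = 1 for B, so the number of Jordan blocks at λ = -3 differs. A and B are not similar.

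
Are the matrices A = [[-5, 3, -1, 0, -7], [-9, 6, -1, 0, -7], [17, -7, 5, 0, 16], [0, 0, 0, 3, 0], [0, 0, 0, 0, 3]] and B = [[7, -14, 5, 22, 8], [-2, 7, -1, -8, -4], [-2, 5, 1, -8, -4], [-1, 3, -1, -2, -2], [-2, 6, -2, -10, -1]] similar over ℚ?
Yes.

Two matrices over a field are similar if and only if they have the same invariant factors.

Both A and B have characteristic polynomial (x - 3)^2(x - 2)^3 and minimal polynomial (x - 3)(x - 2)^3. Computing further, both have invariant factors x - 3, (x - 3)(x - 2)^3. Hence A and B are similar.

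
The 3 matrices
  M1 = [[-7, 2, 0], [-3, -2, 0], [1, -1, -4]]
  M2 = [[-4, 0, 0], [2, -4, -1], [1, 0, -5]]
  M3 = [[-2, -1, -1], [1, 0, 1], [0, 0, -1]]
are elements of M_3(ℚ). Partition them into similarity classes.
2 classes: {M1, M2}, {M3}

Characteristic polynomials: χ_{M1} = (x + 4)^2(x + 5), χ_{M2} = (x + 4)^2(x + 5), χ_{M3} = (x + 1)^3.

{M1, M2}: invariant factors (x + 4)^2(x + 5).

{M3}: invariant factors x + 1, (x + 1)^2.

Matrices are similar if and only if their invariant-factor lists agree; the partition into similarity classes is {M1, M2}, {M3}.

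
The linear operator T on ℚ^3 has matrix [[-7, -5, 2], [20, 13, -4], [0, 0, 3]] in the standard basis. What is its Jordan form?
J = [[3, 1, 0], [0, 3, 0], [0, 0, 3]]

The characteristic polynomial is det(xI - A) = (x - 3)^3, so the eigenvalues are 3 (algebraic multiplicity 3).

For λ = 3: rank(A - 3I) = 1, rank((A - 3I)^2) = 0. The eigenspace has dimension 3 - 1 = 2, so there are 2 Jordan blocks; the rank sequence gives block sizes [2, 1].

Assembling the blocks gives the Jordan form J above.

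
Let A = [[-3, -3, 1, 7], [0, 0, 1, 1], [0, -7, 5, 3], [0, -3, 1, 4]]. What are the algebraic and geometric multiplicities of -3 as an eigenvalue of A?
The characteristic polynomial is (x - 3)^3(x + 3), so the factor x + 3 appears with exponent 1: the algebraic multiplicity is 1.

rank(A + 3I) = 3, so the eigenspace has dimension 4 - 3 = 1: the geometric multiplicity is 1.

algebraic multiplicity 1, geometric multiplicity 1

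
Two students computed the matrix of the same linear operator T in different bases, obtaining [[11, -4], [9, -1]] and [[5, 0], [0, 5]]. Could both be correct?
No.

Both have characteristic polynomial (x - 5)^2, but the minimal polynomial of A is (x - 5)^2 while the minimal polynomial of B is x - 5. The minimal polynomial is a similarity invariant, so A and B are not similar.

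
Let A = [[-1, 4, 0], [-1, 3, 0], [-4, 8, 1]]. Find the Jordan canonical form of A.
J = [[1, 1, 0], [0, 1, 0], [0, 0, 1]]

The characteristic polynomial is det(xI - A) = (x - 1)^3, so the eigenvalues are 1 (algebraic multiplicity 3).

For λ = 1: rank(A - I) = 1, rank((A - I)^2) = 0. The eigenspace has dimension 3 - 1 = 2, so there are 2 Jordan blocks; the rank sequence gives block sizes [2, 1].

Assembling the blocks gives the Jordan form J above.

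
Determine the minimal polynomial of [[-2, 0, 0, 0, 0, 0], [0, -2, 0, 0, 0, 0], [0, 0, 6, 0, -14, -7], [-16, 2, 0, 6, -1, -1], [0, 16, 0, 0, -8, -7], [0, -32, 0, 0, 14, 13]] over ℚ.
The characteristic polynomial factors as (x - 6)^3(x + 1)(x + 2)^2. The minimal polynomial is ∏(x - λ)^{k_λ} where k_λ is the size of the largest Jordan block at λ.

For λ = -2: rank(A + 2I) = 4, and the largest Jordan block has size 1 (the smallest k with rank((A + 2I)^k) = rank((A + 2I)^(k+1))).
For λ = -1: rank(A + I) = 5, and the largest Jordan block has size 1 (the smallest k with rank((A + I)^k) = rank((A + I)^(k+1))).
For λ = 6: rank(A - 6I) = 4, and the largest Jordan block has size 2 (the smallest k with rank((A - 6I)^k) = rank((A - 6I)^(k+1))).

So m_A(x) = (x - 6)^2(x + 1)(x + 2).

m_A(x) = (x - 6)^2(x + 1)(x + 2)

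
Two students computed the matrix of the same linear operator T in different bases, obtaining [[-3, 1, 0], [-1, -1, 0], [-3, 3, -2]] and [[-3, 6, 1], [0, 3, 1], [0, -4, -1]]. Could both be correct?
No.

trace(A) = -6 but trace(B) = -1. The trace is a similarity invariant, so A and B are not similar.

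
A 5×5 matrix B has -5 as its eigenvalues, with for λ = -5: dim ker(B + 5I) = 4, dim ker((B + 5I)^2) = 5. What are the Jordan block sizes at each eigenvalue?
λ = -5: successive nullity increments [4, 1] count blocks of size ≥ k; block sizes are [2, 1, 1, 1].

Jordan blocks: (-5, 2), (-5, 1), (-5, 1), (-5, 1)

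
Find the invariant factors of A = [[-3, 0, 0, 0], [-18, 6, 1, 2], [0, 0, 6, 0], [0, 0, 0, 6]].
x - 6, (x - 6)^2(x + 3)

The Jordan structure of A has elementary divisors (x + 3), (x - 6)^2, (x - 6). Arranging the block sizes at each eigenvalue in decreasing order and taking row products gives the invariant factors.

Invariant factors (smallest first, each dividing the next): x - 6, (x - 6)^2(x + 3).

Check: the last factor (x - 6)^2(x + 3) is the minimal polynomial, and the product (x - 6)^3(x + 3) is the characteristic polynomial.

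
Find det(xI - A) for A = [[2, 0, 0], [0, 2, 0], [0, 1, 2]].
xI - A = [[x - 2, 0, 0], [0, x - 2, 0], [0, -1, x - 2]].

Expanding det(xI - A) along the first row:
det(xI - A) = + (x - 2)·det([[x - 2, 0], [-1, x - 2]]) - (0)·det([[0, 0], [0, x - 2]]) + (0)·det([[0, x - 2], [0, -1]]).

Evaluating gives χ_A(x) = x^3 - 6x^2 + 12x - 8 = (x - 2)^3.

χ_A(x) = (x - 2)^3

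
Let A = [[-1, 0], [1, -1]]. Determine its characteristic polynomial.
xI - A = [[x + 1, 0], [-1, x + 1]].

Expanding det(xI - A) along the first row:
det(xI - A) = + (x + 1)·det([[x + 1]]) - (0)·det([[-1]]).

Evaluating gives χ_A(x) = x^2 + 2x + 1 = (x + 1)^2.

χ_A(x) = (x + 1)^2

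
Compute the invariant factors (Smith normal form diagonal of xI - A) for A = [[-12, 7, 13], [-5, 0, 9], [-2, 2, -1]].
(x + 3)(x + 5)^2

The Jordan structure of A has elementary divisors (x + 5)^2, (x + 3). Arranging the block sizes at each eigenvalue in decreasing order and taking row products gives the invariant factors.

Invariant factors (smallest first, each dividing the next): (x + 3)(x + 5)^2.

Check: the last factor (x + 3)(x + 5)^2 is the minimal polynomial, and the product (x + 3)(x + 5)^2 is the characteristic polynomial.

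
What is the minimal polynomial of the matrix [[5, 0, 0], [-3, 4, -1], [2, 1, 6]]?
The characteristic polynomial factors as (x - 5)^3. The minimal polynomial is ∏(x - λ)^{k_λ} where k_λ is the size of the largest Jordan block at λ.

For λ = 5: rank(A - 5I) = 2, and the largest Jordan block has size 3 (the smallest k with rank((A - 5I)^k) = rank((A - 5I)^(k+1))).

So m_A(x) = (x - 5)^3.

m_A(x) = (x - 5)^3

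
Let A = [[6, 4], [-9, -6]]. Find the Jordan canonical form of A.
The characteristic polynomial is det(xI - A) = x^2, so the eigenvalues are 0 (algebraic multiplicity 2).

For λ = 0: rank(A) = 1, rank(A^2) = 0. The eigenspace has dimension 2 - 1 = 1, so there is 1 Jordan block; the rank sequence gives block sizes [2].

Assembling the blocks gives the Jordan form J above.

J = [[0, 1], [0, 0]]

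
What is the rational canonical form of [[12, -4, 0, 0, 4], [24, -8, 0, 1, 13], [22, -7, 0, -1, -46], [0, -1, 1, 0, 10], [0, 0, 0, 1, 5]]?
The invariant factors of A (the non-unit diagonal entries of the Smith normal form of xI - A over ℚ[x]) are x - 4, x(x - 4)^2(x + 3), each dividing the next. The characteristic polynomial is their product, x(x - 4)^3(x + 3).

The rational canonical form is the block-diagonal matrix of companion matrices C(f_i):
R = [[4, 0, 0, 0, 0], [0, 0, 0, 0, 0], [0, 1, 0, 0, -48], [0, 0, 1, 0, 8], [0, 0, 0, 1, 5]].

R = [[4, 0, 0, 0, 0], [0, 0, 0, 0, 0], [0, 1, 0, 0, -48], [0, 0, 1, 0, 8], [0, 0, 0, 1, 5]]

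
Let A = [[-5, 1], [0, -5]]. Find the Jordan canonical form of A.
J = [[-5, 1], [0, -5]]

The characteristic polynomial is det(xI - A) = (x + 5)^2, so the eigenvalues are -5 (algebraic multiplicity 2).

For λ = -5: rank(A + 5I) = 1, rank((A + 5I)^2) = 0. The eigenspace has dimension 2 - 1 = 1, so there is 1 Jordan block; the rank sequence gives block sizes [2].

Assembling the blocks gives the Jordan form J above.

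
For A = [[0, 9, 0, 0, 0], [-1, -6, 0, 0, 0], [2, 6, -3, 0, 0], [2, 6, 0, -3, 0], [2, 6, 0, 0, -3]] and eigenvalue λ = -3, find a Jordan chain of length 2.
We seek v_1 ∈ ker((A + 3I)^2) \ ker(A + 3I), then set v_{i+1} = (A + 3I) v_i.

One such chain is v_1 = [[1, 0, 1, 2, 1]]^T, v_2 = [[3, -1, 2, 2, 2]]^T. Check: (A + 3I) v_2 = [[0, 0, 0, 0, 0]]^T = 0.

v_1 = [[1, 0, 1, 2, 1]]^T, v_2 = [[3, -1, 2, 2, 2]]^T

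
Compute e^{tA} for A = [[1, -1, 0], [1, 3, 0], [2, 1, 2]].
e^{tA} = [[(1 - t)*e^{2*t}, -t*e^{2*t}, 0], [t*e^{2*t}, (t + 1)*e^{2*t}, 0], [t*(4 - t)*e^{2*t}/2, t*(2 - t)*e^{2*t}/2, e^{2*t}]]

A has Jordan form J = [[2, 1, 0], [0, 2, 1], [0, 0, 2]] with A = PJP^{-1}, so e^{tA} = P e^{tJ} P^{-1}.

For a Jordan block J_k(λ), e^{tJ_k(λ)} = e^{λt} · (I + tN + t^2 N^2/2! + ... + t^{k-1} N^{k-1}/(k-1)!) where N is the nilpotent superdiagonal part.

Assembling the blocks and conjugating back gives the entries of e^{tA} as shown above.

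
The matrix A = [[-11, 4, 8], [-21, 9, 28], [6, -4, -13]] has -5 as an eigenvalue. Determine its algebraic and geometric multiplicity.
algebraic multiplicity 3, geometric multiplicity 2

The characteristic polynomial is (x + 5)^3, so the factor x + 5 appears with exponent 3: the algebraic multiplicity is 3.

rank(A + 5I) = 1, so the eigenspace has dimension 3 - 1 = 2: the geometric multiplicity is 2.

Since 2 < 3, A is not diagonalizable.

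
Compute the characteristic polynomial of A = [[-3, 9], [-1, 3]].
χ_A(x) = x^2

xI - A = [[x + 3, -9], [1, x - 3]].

Expanding det(xI - A) along the first row:
det(xI - A) = + (x + 3)·det([[x - 3]]) - (-9)·det([[1]]).

Evaluating gives χ_A(x) = x^2.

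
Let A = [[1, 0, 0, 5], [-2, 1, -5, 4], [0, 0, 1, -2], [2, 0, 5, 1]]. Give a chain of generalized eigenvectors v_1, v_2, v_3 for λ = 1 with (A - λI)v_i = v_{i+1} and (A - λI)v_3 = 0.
We seek v_1 ∈ ker((A - I)^3) \ ker((A - I)^2), then set v_{i+1} = (A - I) v_i.

One such chain is v_1 = [[-3, -2, 1, 0]]^T, v_2 = [[0, 1, 0, -1]]^T, v_3 = [[-5, -4, 2, 0]]^T. Check: (A - I) v_3 = [[0, 0, 0, 0]]^T = 0.

v_1 = [[-3, -2, 1, 0]]^T, v_2 = [[0, 1, 0, -1]]^T, v_3 = [[-5, -4, 2, 0]]^T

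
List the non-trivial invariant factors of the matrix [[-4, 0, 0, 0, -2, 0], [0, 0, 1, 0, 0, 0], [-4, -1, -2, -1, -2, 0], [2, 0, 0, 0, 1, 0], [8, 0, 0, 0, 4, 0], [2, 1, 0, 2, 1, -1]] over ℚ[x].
x, x^2(x + 1)^3

The Jordan structure of A has elementary divisors (x + 1)^3, x^2, x. Arranging the block sizes at each eigenvalue in decreasing order and taking row products gives the invariant factors.

Invariant factors (smallest first, each dividing the next): x, x^2(x + 1)^3.

Check: the last factor x^2(x + 1)^3 is the minimal polynomial, and the product x^3(x + 1)^3 is the characteristic polynomial.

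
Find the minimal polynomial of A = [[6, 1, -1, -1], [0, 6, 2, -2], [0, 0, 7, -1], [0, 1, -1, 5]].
The characteristic polynomial factors as (x - 6)^4. The minimal polynomial is ∏(x - λ)^{k_λ} where k_λ is the size of the largest Jordan block at λ.

For λ = 6: rank(A - 6I) = 2, and the largest Jordan block has size 3 (the smallest k with rank((A - 6I)^k) = rank((A - 6I)^(k+1))).

So m_A(x) = (x - 6)^3.

m_A(x) = (x - 6)^3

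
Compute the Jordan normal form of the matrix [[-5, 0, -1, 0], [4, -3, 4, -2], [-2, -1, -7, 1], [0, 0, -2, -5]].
J = [[-5, 1, 0, 0], [0, -5, 1, 0], [0, 0, -5, 0], [0, 0, 0, -5]]

The characteristic polynomial is det(xI - A) = (x + 5)^4, so the eigenvalues are -5 (algebraic multiplicity 4).

For λ = -5: rank(A + 5I) = 2, rank((A + 5I)^2) = 1, rank((A + 5I)^3) = 0. The eigenspace has dimension 4 - 2 = 2, so there are 2 Jordan blocks; the rank sequence gives block sizes [3, 1].

Assembling the blocks gives the Jordan form J above.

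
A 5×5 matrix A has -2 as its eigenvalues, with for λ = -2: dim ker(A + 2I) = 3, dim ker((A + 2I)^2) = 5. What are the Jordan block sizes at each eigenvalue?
Jordan blocks: (-2, 2), (-2, 2), (-2, 1)

λ = -2: successive nullity increments [3, 2] count blocks of size ≥ k; block sizes are [2, 2, 1].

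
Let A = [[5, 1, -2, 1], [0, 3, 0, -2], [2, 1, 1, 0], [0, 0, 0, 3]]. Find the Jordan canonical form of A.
J = [[3, 1, 0, 0], [0, 3, 0, 0], [0, 0, 3, 1], [0, 0, 0, 3]]

The characteristic polynomial is det(xI - A) = (x - 3)^4, so the eigenvalues are 3 (algebraic multiplicity 4).

For λ = 3: rank(A - 3I) = 2, rank((A - 3I)^2) = 0. The eigenspace has dimension 4 - 2 = 2, so there are 2 Jordan blocks; the rank sequence gives block sizes [2, 2].

Assembling the blocks gives the Jordan form J above.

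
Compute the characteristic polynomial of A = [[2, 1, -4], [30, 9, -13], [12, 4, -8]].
χ_A(x) = (x - 2)^2(x + 1)

xI - A = [[x - 2, -1, 4], [-30, x - 9, 13], [-12, -4, x + 8]].

Expanding det(xI - A) along the first row:
det(xI - A) = + (x - 2)·det([[x - 9, 13], [-4, x + 8]]) - (-1)·det([[-30, 13], [-12, x + 8]]) + (4)·det([[-30, x - 9], [-12, -4]]).

Evaluating gives χ_A(x) = x^3 - 3x^2 + 4 = (x - 2)^2(x + 1).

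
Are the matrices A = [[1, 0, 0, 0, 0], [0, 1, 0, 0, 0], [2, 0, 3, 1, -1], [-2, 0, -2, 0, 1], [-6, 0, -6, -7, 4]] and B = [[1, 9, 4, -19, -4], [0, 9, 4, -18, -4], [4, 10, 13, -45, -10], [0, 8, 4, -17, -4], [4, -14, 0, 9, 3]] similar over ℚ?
Both have characteristic polynomial (x - 3)^2(x - 1)^3, but the minimal polynomial of A is (x - 3)^2(x - 1) while the minimal polynomial of B is (x - 3)^2(x - 1)^2. The minimal polynomial is a similarity invariant, so A and B are not similar.

No.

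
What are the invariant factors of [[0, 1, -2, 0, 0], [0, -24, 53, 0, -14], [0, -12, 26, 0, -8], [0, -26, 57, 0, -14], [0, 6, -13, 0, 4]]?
x, x^3(x - 6)

The Jordan structure of A has elementary divisors x^3, x, (x - 6). Arranging the block sizes at each eigenvalue in decreasing order and taking row products gives the invariant factors.

Invariant factors (smallest first, each dividing the next): x, x^3(x - 6).

Check: the last factor x^3(x - 6) is the minimal polynomial, and the product x^4(x - 6) is the characteristic polynomial.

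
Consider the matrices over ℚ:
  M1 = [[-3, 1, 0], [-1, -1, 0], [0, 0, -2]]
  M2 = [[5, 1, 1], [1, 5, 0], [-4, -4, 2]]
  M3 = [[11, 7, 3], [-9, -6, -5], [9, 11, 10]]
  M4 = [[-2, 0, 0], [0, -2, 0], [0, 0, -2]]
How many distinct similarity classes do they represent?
4 classes: {M1}, {M2}, {M3}, {M4}

Characteristic polynomials: χ_{M1} = (x + 2)^3, χ_{M2} = (x - 4)^3, χ_{M3} = (x - 5)^3, χ_{M4} = (x + 2)^3.

{M1}: invariant factors x + 2, (x + 2)^2.

{M2}: invariant factors (x - 4)^3.

{M3}: invariant factors (x - 5)^3.

{M4}: invariant factors x + 2, x + 2, x + 2.

Matrices are similar if and only if their invariant-factor lists agree; the partition into similarity classes is {M1}, {M2}, {M3}, {M4}.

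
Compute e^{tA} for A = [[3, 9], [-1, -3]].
A has Jordan form J = [[0, 1], [0, 0]] with A = PJP^{-1}, so e^{tA} = P e^{tJ} P^{-1}.

For a Jordan block J_k(λ), e^{tJ_k(λ)} = e^{λt} · (I + tN + t^2 N^2/2! + ... + t^{k-1} N^{k-1}/(k-1)!) where N is the nilpotent superdiagonal part.

Assembling the blocks and conjugating back gives the entries of e^{tA} as shown above.

e^{tA} = [[3*t + 1, 9*t], [-t, 1 - 3*t]]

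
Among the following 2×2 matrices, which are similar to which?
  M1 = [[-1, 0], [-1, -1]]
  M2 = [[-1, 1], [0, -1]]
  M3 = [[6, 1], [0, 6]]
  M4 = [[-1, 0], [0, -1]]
3 classes: {M1, M2}, {M3}, {M4}

Characteristic polynomials: χ_{M1} = (x + 1)^2, χ_{M2} = (x + 1)^2, χ_{M3} = (x - 6)^2, χ_{M4} = (x + 1)^2.

{M1, M2}: invariant factors (x + 1)^2.

{M3}: invariant factors (x - 6)^2.

{M4}: invariant factors x + 1, x + 1.

Matrices are similar if and only if their invariant-factor lists agree; the partition into similarity classes is {M1, M2}, {M3}, {M4}.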